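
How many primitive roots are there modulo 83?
Number of primitive roots mod 83 = φ(p-1) = φ(82) = 40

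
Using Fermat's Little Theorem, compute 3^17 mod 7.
By Fermat: 3^{6} ≡ 1 (mod 7). 17 = 2×6 + 5. So 3^{17} ≡ 3^{5} ≡ 5 (mod 7)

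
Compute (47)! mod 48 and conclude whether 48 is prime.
(47)! mod 48 = 0. Since 0 ≢ -1 mod 48, 48 is not prime.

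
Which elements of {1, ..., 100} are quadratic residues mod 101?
QRs mod 101: {1, 4, 5, 6, 9, 13, 14, 16, 17, 19, 20, 21, 22, 23, 24, 25, 30, 31, 33, 36, 37, 43, 45, 47, 49, 52, 54, 56, 58, 64, 65, 68, 70, 71, 76, 77, 78, 79, 80, 81, 82, 84, 85, 87, 88, 92, 95, 96, 97, 100}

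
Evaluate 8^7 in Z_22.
By repeated squaring (mod 22): 8^{1}≡8, 8^{2}≡20, 8^{4}≡4. Then 8^{7} = 8^{4+2+1} ≡ 4 × 20 × 8 ≡ 2 (mod 22)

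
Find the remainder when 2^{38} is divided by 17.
By Fermat: 2^{16} ≡ 1 (mod 17). 38 = 2×16 + 6. So 2^{38} ≡ 2^{6} ≡ 13 (mod 17)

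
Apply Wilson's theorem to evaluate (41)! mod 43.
(42)! = (41)! × (42) ≡ -1 (mod 43). So (41)! ≡ -1 × (42)^(-1) ≡ (-1)×(-1) = 1 (mod 43)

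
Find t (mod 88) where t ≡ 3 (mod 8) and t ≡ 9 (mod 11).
M = 8 × 11 = 88. M₁ = 11, y₁ ≡ 3 (mod 8). M₂ = 8, y₂ ≡ 7 (mod 11). t = 3×11×3 + 9×8×7 ≡ 75 (mod 88)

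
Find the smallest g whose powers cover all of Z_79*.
g = 3. Powers: [3, 9, 27, 2, 6, 18, 54, 4, 12, ...] generates all 78 non-zero residues.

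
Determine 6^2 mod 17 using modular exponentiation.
6^{2} = 36 ≡ 2 (mod 17)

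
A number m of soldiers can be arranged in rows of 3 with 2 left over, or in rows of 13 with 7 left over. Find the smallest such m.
M = 3 × 13 = 39. M₁ = 13, y₁ ≡ 1 (mod 3). M₂ = 3, y₂ ≡ 9 (mod 13). m = 2×13×1 + 7×3×9 ≡ 20 (mod 39)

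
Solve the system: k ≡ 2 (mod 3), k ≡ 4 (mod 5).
M = 3 × 5 = 15. M₁ = 5, y₁ ≡ 2 (mod 3). M₂ = 3, y₂ ≡ 2 (mod 5). k = 2×5×2 + 4×3×2 ≡ 14 (mod 15)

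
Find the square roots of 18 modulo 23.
The square roots of 18 mod 23 are 8 and 15. Verify: 8² = 64 ≡ 18 mod 23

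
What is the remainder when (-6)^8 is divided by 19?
By repeated squaring mod 19: (-6)^{1}≡13, (-6)^{2}≡17, (-6)^{4}≡4, (-6)^{8}≡16. So (-6)^{8} ≡ 16 mod 19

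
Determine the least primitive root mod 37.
g = 2. For each prime q|36: 2^{18}≡36, 2^{12}≡26, none ≡ 1, so ord_37(2) = 36 and 2 is a primitive root.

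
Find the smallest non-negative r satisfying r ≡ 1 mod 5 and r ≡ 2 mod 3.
M = 5 × 3 = 15. M₁ = 3, y₁ ≡ 2 mod 5. M₂ = 5, y₂ ≡ 2 mod 3. r = 1×3×2 + 2×5×2 ≡ 11 mod 15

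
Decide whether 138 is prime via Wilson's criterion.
(137)! mod 138 = 0. Since 0 ≢ -1 (mod 138), 138 is not prime.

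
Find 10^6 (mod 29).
By repeated squaring (mod 29): 10^{1}≡10, 10^{2}≡13, 10^{4}≡24. Then 10^{6} = 10^{4+2} ≡ 24 × 13 ≡ 22 (mod 29)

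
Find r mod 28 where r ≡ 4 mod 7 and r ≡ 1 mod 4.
M = 7 × 4 = 28. M₁ = 4, y₁ ≡ 2 mod 7. M₂ = 7, y₂ ≡ 3 mod 4. r = 4×4×2 + 1×7×3 ≡ 25 mod 28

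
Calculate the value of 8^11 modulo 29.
By repeated squaring (mod 29): 8^{1}≡8, 8^{2}≡6, 8^{4}≡7, 8^{8}≡20. Then 8^{11} = 8^{8+2+1} ≡ 20 × 6 × 8 ≡ 3 (mod 29)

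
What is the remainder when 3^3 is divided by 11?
3^{3} = 27 ≡ 5 (mod 11)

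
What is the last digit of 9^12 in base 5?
Using Fermat: 9^{4} ≡ 1 (mod 5). 12 ≡ 0 (mod 4). So 9^{12} ≡ 9^{0} ≡ 1 (mod 5)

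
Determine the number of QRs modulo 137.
Exactly half the non-zero residues mod a prime are QRs: (137-1)/2 = 68.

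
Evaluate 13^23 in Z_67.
By repeated squaring (mod 67): 13^{1}≡13, 13^{2}≡35, 13^{4}≡19, 13^{8}≡26, 13^{16}≡6. Then 13^{23} = 13^{16+4+2+1} ≡ 6 × 19 × 35 × 13 ≡ 12 (mod 67)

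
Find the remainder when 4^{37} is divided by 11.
By Fermat: 4^{10} ≡ 1 (mod 11). 37 = 3×10 + 7. So 4^{37} ≡ 4^{7} ≡ 5 (mod 11)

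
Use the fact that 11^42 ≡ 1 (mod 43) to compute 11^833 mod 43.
By Fermat: 11^{42} ≡ 1 (mod 43). 833 ≡ 35 (mod 42). So 11^{833} ≡ 11^{35} ≡ 1 (mod 43)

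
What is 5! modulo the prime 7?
(6)! = (5)! × (6) ≡ -1 (mod 7). So (5)! ≡ -1 × (6)^(-1) ≡ (-1)×(-1) = 1 (mod 7)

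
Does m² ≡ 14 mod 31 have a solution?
By Euler's criterion: 14^{15} ≡ 1 mod 31. Since this equals 1, 14 is a QR.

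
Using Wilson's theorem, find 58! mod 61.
(60)! = (58)! × (59) × (60) ≡ -1 (mod 61). So (58)! ≡ -1 × [(60)(59)]^(-1) ≡ 30 (mod 61)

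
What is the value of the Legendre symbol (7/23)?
(7/23) = 7^{11} mod 23 = -1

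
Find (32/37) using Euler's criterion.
(32/37) = 32^{18} mod 37 = -1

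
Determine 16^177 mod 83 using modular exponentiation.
Using Fermat: 16^{82} ≡ 1 mod 83. 177 ≡ 13 mod 82. So 16^{177} ≡ 16^{13} ≡ 27 mod 83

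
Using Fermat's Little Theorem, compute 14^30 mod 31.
By Fermat's Little Theorem, 14^{30} ≡ 1 (mod 31) since 31 is prime and gcd(14, 31) = 1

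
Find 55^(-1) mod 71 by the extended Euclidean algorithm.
Extended GCD: 55(31) + 71(-24) = 1. So 55^(-1) ≡ 31 mod 71. Verify: 55 × 31 = 1705 ≡ 1 mod 71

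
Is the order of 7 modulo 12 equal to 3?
Powers of 7 mod 12: 7^1≡7, 7^2≡1. Already 7^2≡1, so the order is 2 < 3. No, the actual order is 2.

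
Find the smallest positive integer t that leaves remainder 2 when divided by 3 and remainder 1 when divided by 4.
M = 3 × 4 = 12. M₁ = 4, y₁ ≡ 1 mod 3. M₂ = 3, y₂ ≡ 3 mod 4. t = 2×4×1 + 1×3×3 ≡ 5 mod 12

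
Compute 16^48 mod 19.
Using Fermat: 16^{18} ≡ 1 mod 19. 48 ≡ 12 mod 18. So 16^{48} ≡ 16^{12} ≡ 11 mod 19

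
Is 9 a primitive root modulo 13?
9^{3} ≡ 1 (mod 13) and 3 < 12, so ord_13(9) = 3 ≠ 12 and 9 is not a primitive root.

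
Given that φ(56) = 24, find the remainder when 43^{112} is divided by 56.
By Euler: 43^{24} ≡ 1 mod 56 since gcd(43, 56) = 1. 112 = 4×24 + 16. So 43^{112} ≡ 43^{16} ≡ 1 mod 56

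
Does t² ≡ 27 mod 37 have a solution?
By Euler's criterion: 27^{18} ≡ 1 mod 37. Since this equals 1, 27 is a QR.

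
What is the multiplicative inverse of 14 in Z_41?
Since 41 is prime, by Fermat 14^(-1) ≡ 14^{39} ≡ 3 (mod 41). Verify: 14 × 3 = 42 ≡ 1 (mod 41)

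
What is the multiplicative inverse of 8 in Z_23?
Since 23 is prime, by Fermat 8^(-1) ≡ 8^{21} ≡ 3 (mod 23). Verify: 8 × 3 = 24 ≡ 1 (mod 23)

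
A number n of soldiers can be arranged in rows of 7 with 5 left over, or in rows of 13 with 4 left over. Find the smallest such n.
M = 7 × 13 = 91. M₁ = 13, y₁ ≡ 6 (mod 7). M₂ = 7, y₂ ≡ 2 (mod 13). n = 5×13×6 + 4×7×2 ≡ 82 (mod 91)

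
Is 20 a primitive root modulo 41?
20^{20} ≡ 1 mod 41 and 20 < 40, so ord_41(20) = 20 ≠ 40 and 20 is not a primitive root.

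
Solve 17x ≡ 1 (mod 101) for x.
Since 101 is prime, by Fermat 17^(-1) ≡ 17^{99} ≡ 6 (mod 101). Verify: 17 × 6 = 102 ≡ 1 (mod 101)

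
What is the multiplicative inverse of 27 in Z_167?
Since 167 is prime, by Fermat 27^(-1) ≡ 27^{165} ≡ 99 mod 167. Verify: 27 × 99 = 2673 ≡ 1 mod 167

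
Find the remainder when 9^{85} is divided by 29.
By Fermat: 9^{28} ≡ 1 (mod 29). 85 = 3×28 + 1. So 9^{85} ≡ 9^{1} ≡ 9 (mod 29)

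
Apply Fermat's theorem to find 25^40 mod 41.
By Fermat's Little Theorem, 25^{40} ≡ 1 mod 41 since 41 is prime and gcd(25, 41) = 1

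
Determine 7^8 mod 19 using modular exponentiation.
By repeated squaring (mod 19): 7^{1}≡7, 7^{2}≡11, 7^{4}≡7, 7^{8}≡11. So 7^{8} ≡ 11 (mod 19)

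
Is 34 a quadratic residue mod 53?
By Euler's criterion: 34^{26} ≡ 52 (mod 53). Since this equals -1 (≡ 52), 34 is not a QR.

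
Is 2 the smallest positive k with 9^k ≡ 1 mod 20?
Powers of 9 mod 20: 9^1≡9, 9^2≡1. First k with 9^k≡1 is k=2. Yes, ord_20(9) = 2.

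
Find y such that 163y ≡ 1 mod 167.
Since 167 is prime, by Fermat 163^(-1) ≡ 163^{165} ≡ 125 mod 167. Verify: 163 × 125 = 20375 ≡ 1 mod 167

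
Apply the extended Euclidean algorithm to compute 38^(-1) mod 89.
Extended GCD: 38(-7) + 89(3) = 1. So 38^(-1) ≡ -7 ≡ 82 mod 89. Verify: 38 × 82 = 3116 ≡ 1 mod 89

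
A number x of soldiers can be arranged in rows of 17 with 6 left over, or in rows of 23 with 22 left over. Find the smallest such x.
M = 17 × 23 = 391. M₁ = 23, y₁ ≡ 3 mod 17. M₂ = 17, y₂ ≡ 19 mod 23. x = 6×23×3 + 22×17×19 ≡ 91 mod 391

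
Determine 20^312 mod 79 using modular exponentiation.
Using Fermat: 20^{78} ≡ 1 (mod 79). 312 ≡ 0 (mod 78). So 20^{312} ≡ 20^{0} ≡ 1 (mod 79)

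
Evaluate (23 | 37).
(23/37) = 23^{18} mod 37 = -1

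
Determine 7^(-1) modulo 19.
Since 19 is prime, by Fermat 7^(-1) ≡ 7^{17} ≡ 11 (mod 19). Verify: 7 × 11 = 77 ≡ 1 (mod 19)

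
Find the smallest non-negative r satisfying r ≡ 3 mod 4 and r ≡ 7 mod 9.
M = 4 × 9 = 36. M₁ = 9, y₁ ≡ 1 mod 4. M₂ = 4, y₂ ≡ 7 mod 9. r = 3×9×1 + 7×4×7 ≡ 7 mod 36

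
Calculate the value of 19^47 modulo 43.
Using Fermat: 19^{42} ≡ 1 (mod 43). 47 ≡ 5 (mod 42). So 19^{47} ≡ 19^{5} ≡ 30 (mod 43)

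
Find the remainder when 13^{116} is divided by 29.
By Fermat: 13^{28} ≡ 1 mod 29. 116 = 4×28 + 4. So 13^{116} ≡ 13^{4} ≡ 25 mod 29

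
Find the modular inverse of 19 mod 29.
Since 29 is prime, by Fermat 19^(-1) ≡ 19^{27} ≡ 26 mod 29. Verify: 19 × 26 = 494 ≡ 1 mod 29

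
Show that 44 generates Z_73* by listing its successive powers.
44^1, 44^2, ..., 44^{72} mod 73: [44, 38, 66, 57, 26, 49, 39, 37, 22, 19, 33, 65, 13, 61, 56, 55, 11, 46, 53, 69, 43, 67, 28, 64, 42, 23, 63, 71, 58, 70, 14, 32, 21, 48, 68, 72, 29, 35, 7, 16, 47, 24, 34, 36, 51, 54, 40, 8, 60, 12, 17, 18, 62, 27, 20, 4, 30, 6, 45, 9, 31, 50, 10, 2, 15, 3, 59, 41, 52, 25, 5, 1]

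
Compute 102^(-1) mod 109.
Since 109 is prime, by Fermat 102^(-1) ≡ 102^{107} ≡ 31 mod 109. Verify: 102 × 31 = 3162 ≡ 1 mod 109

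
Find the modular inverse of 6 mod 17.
Since 17 is prime, by Fermat 6^(-1) ≡ 6^{15} ≡ 3 mod 17. Verify: 6 × 3 = 18 ≡ 1 mod 17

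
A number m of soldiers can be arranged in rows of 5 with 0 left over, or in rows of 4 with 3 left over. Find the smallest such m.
M = 5 × 4 = 20. M₁ = 4, y₁ ≡ 4 (mod 5). M₂ = 5, y₂ ≡ 1 (mod 4). m = 0×4×4 + 3×5×1 ≡ 15 (mod 20)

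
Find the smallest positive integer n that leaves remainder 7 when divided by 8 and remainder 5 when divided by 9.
M = 8 × 9 = 72. M₁ = 9, y₁ ≡ 1 mod 8. M₂ = 8, y₂ ≡ 8 mod 9. n = 7×9×1 + 5×8×8 ≡ 23 mod 72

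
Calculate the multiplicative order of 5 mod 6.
Powers of 5 mod 6: 5^1≡5, 5^2≡1. Order = 2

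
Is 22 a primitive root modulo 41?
ord_41(22) divides 40. For each prime q|40: 22^{20}≡40, 22^{8}≡37, none ≡ 1. So 22 has order 40 and is a primitive root mod 41.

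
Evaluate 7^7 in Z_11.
By repeated squaring mod 11: 7^{1}≡7, 7^{2}≡5, 7^{4}≡3. Then 7^{7} = 7^{4+2+1} ≡ 3 × 5 × 7 ≡ 6 mod 11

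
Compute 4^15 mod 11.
Using Fermat: 4^{10} ≡ 1 (mod 11). 15 ≡ 5 (mod 10). So 4^{15} ≡ 4^{5} ≡ 1 (mod 11)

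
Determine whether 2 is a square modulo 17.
By Euler's criterion: 2^{8} ≡ 1 (mod 17). Since this equals 1, 2 is a QR.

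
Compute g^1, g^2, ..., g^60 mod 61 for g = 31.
31^1, 31^2, ..., 31^{60} mod 61: [31, 46, 23, 42, 21, 41, 51, 56, 28, 14, 7, 34, 17, 39, 50, 25, 43, 52, 26, 13, 37, 49, 55, 58, 29, 45, 53, 57, 59, 60, 30, 15, 38, 19, 40, 20, 10, 5, 33, 47, 54, 27, 44, 22, 11, 36, 18, 9, 35, 48, 24, 12, 6, 3, 32, 16, 8, 4, 2, 1]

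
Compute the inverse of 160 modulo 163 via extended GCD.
Extended GCD: 160(54) + 163(-53) = 1. So 160^(-1) ≡ 54 mod 163. Verify: 160 × 54 = 8640 ≡ 1 mod 163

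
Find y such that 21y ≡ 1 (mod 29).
Since 29 is prime, by Fermat 21^(-1) ≡ 21^{27} ≡ 18 (mod 29). Verify: 21 × 18 = 378 ≡ 1 (mod 29)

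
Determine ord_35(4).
Powers of 4 mod 35: 4^1≡4, 4^2≡16, 4^3≡29, 4^4≡11, 4^5≡9, 4^6≡1. ord_35(4) = 6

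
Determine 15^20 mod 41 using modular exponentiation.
By repeated squaring (mod 41): 15^{1}≡15, 15^{2}≡20, 15^{4}≡31, 15^{8}≡18, 15^{16}≡37. Then 15^{20} = 15^{16+4} ≡ 37 × 31 ≡ 40 (mod 41)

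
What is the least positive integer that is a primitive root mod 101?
g = 2. For each prime q|100: 2^{50}≡100, 2^{20}≡95, none ≡ 1, so ord_101(2) = 100 and 2 is a primitive root.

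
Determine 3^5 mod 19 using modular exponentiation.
By repeated squaring (mod 19): 3^{1}≡3, 3^{2}≡9, 3^{4}≡5. Then 3^{5} = 3^{4+1} ≡ 5 × 3 ≡ 15 (mod 19)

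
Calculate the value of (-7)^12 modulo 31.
By repeated squaring mod 31: (-7)^{1}≡24, (-7)^{2}≡18, (-7)^{4}≡14, (-7)^{8}≡10. Then (-7)^{12} = (-7)^{8+4} ≡ 10 × 14 ≡ 16 mod 31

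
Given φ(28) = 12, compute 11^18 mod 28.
By Euler: 11^{12} ≡ 1 mod 28 since gcd(11, 28) = 1. 18 = 1×12 + 6. So 11^{18} ≡ 11^{6} ≡ 1 mod 28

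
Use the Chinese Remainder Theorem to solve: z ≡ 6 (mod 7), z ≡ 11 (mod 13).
M = 7 × 13 = 91. M₁ = 13, y₁ ≡ 6 (mod 7). M₂ = 7, y₂ ≡ 2 (mod 13). z = 6×13×6 + 11×7×2 ≡ 76 (mod 91)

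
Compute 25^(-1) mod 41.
Since 41 is prime, by Fermat 25^(-1) ≡ 25^{39} ≡ 23 mod 41. Verify: 25 × 23 = 575 ≡ 1 mod 41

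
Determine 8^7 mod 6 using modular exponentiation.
By repeated squaring mod 6: 8^{1}≡2, 8^{2}≡4, 8^{4}≡4. Then 8^{7} = 8^{4+2+1} ≡ 4 × 4 × 2 ≡ 2 mod 6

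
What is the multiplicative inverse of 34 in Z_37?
Since 37 is prime, by Fermat 34^(-1) ≡ 34^{35} ≡ 12 mod 37. Verify: 34 × 12 = 408 ≡ 1 mod 37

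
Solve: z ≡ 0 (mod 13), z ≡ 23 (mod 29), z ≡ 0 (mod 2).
M = 13 × 29 × 2 = 754. M₁ = 58, y₁ ≡ 11 (mod 13). M₂ = 26, y₂ ≡ 19 (mod 29). M₃ = 377, y₃ ≡ 1 (mod 2). z = 0×58×11 + 23×26×19 + 0×377×1 ≡ 52 (mod 754)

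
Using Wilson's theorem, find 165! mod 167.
(166)! = (165)! × (166) ≡ -1 mod 167. So (165)! ≡ -1 × (166)^(-1) ≡ (-1)×(-1) = 1 mod 167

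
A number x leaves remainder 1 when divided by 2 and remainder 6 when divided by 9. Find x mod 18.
M = 2 × 9 = 18. M₁ = 9, y₁ ≡ 1 mod 2. M₂ = 2, y₂ ≡ 5 mod 9. x = 1×9×1 + 6×2×5 ≡ 15 mod 18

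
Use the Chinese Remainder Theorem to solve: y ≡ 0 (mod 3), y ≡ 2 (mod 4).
M = 3 × 4 = 12. M₁ = 4, y₁ ≡ 1 (mod 3). M₂ = 3, y₂ ≡ 3 (mod 4). y = 0×4×1 + 2×3×3 ≡ 6 (mod 12)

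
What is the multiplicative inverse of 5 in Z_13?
Since 13 is prime, by Fermat 5^(-1) ≡ 5^{11} ≡ 8 mod 13. Verify: 5 × 8 = 40 ≡ 1 mod 13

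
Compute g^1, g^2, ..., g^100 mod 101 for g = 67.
67^1, 67^2, ..., 67^{100} mod 101: [67, 45, 86, 5, 32, 23, 26, 25, 59, 14, 29, 24, 93, 70, 44, 19, 61, 47, 18, 95, 2, 33, 90, 71, 10, 64, 46, 52, 50, 17, 28, 58, 48, 85, 39, 88, 38, 21, 94, 36, 89, 4, 66, 79, 41, 20, 27, 92, 3, 100, 34, 56, 15, 96, 69, 78, 75, 76, 42, 87, 72, 77, 8, 31, 57, 82, 40, 54, 83, 6, 99, 68, 11, 30, 91, 37, 55, 49, 51, 84, 73, 43, 53, 16, 62, 13, 63, 80, 7, 65, 12, 97, 35, 22, 60, 81, 74, 9, 98, 1]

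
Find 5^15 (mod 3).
Using Fermat: 5^{2} ≡ 1 (mod 3). 15 ≡ 1 (mod 2). So 5^{15} ≡ 5^{1} ≡ 2 (mod 3)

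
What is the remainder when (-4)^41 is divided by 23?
Using Fermat: (-4)^{22} ≡ 1 (mod 23). 41 ≡ 19 (mod 22). So (-4)^{41} ≡ (-4)^{19} ≡ 14 (mod 23)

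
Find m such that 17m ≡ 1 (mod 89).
Since 89 is prime, by Fermat 17^(-1) ≡ 17^{87} ≡ 21 (mod 89). Verify: 17 × 21 = 357 ≡ 1 (mod 89)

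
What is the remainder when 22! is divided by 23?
By Wilson's theorem, (22)! ≡ -1 ≡ 22 mod 23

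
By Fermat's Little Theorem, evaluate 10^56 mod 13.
By Fermat: 10^{12} ≡ 1 mod 13. 56 = 4×12 + 8. So 10^{56} ≡ 10^{8} ≡ 9 mod 13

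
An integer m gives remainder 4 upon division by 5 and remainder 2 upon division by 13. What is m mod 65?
M = 5 × 13 = 65. M₁ = 13, y₁ ≡ 2 mod 5. M₂ = 5, y₂ ≡ 8 mod 13. m = 4×13×2 + 2×5×8 ≡ 54 mod 65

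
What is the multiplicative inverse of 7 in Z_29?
Since 29 is prime, by Fermat 7^(-1) ≡ 7^{27} ≡ 25 (mod 29). Verify: 7 × 25 = 175 ≡ 1 (mod 29)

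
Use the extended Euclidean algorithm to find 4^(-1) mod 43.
Extended GCD: 4(11) + 43(-1) = 1. So 4^(-1) ≡ 11 (mod 43). Verify: 4 × 11 = 44 ≡ 1 (mod 43)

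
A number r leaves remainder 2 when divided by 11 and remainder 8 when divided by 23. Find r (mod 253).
M = 11 × 23 = 253. M₁ = 23, y₁ ≡ 1 (mod 11). M₂ = 11, y₂ ≡ 21 (mod 23). r = 2×23×1 + 8×11×21 ≡ 123 (mod 253)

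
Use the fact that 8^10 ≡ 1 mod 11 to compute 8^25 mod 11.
By Fermat: 8^{10} ≡ 1 mod 11. 25 = 2×10 + 5. So 8^{25} ≡ 8^{5} ≡ 10 mod 11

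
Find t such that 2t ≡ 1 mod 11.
Since 11 is prime, by Fermat 2^(-1) ≡ 2^{9} ≡ 6 mod 11. Verify: 2 × 6 = 12 ≡ 1 mod 11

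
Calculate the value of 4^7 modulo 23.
By repeated squaring mod 23: 4^{1}≡4, 4^{2}≡16, 4^{4}≡3. Then 4^{7} = 4^{4+2+1} ≡ 3 × 16 × 4 ≡ 8 mod 23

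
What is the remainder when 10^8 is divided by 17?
By repeated squaring mod 17: 10^{1}≡10, 10^{2}≡15, 10^{4}≡4, 10^{8}≡16. So 10^{8} ≡ 16 mod 17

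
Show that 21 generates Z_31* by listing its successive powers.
21^1, 21^2, ..., 21^{30} mod 31: [21, 7, 23, 18, 6, 2, 11, 14, 15, 5, 12, 4, 22, 28, 30, 10, 24, 8, 13, 25, 29, 20, 17, 16, 26, 19, 27, 9, 3, 1]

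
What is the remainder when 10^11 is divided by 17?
By repeated squaring mod 17: 10^{1}≡10, 10^{2}≡15, 10^{4}≡4, 10^{8}≡16. Then 10^{11} = 10^{8+2+1} ≡ 16 × 15 × 10 ≡ 3 mod 17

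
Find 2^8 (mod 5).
Using Fermat: 2^{4} ≡ 1 (mod 5). 8 ≡ 0 (mod 4). So 2^{8} ≡ 2^{0} ≡ 1 (mod 5)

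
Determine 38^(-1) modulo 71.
Since 71 is prime, by Fermat 38^(-1) ≡ 38^{69} ≡ 43 (mod 71). Verify: 38 × 43 = 1634 ≡ 1 (mod 71)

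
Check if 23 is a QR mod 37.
By Euler's criterion: 23^{18} ≡ 36 mod 37. Since this equals -1 (≡ 36), 23 is not a QR.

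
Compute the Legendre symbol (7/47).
(7/47) = 7^{23} mod 47 = 1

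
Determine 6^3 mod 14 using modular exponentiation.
6^{3} = 216 ≡ 6 (mod 14)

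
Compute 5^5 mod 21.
By repeated squaring (mod 21): 5^{1}≡5, 5^{2}≡4, 5^{4}≡16. Then 5^{5} = 5^{4+1} ≡ 16 × 5 ≡ 17 (mod 21)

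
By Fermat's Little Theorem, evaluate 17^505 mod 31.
By Fermat: 17^{30} ≡ 1 mod 31. 505 ≡ 25 mod 30. So 17^{505} ≡ 17^{25} ≡ 6 mod 31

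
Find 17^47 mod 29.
Using Fermat: 17^{28} ≡ 1 mod 29. 47 ≡ 19 mod 28. So 17^{47} ≡ 17^{19} ≡ 12 mod 29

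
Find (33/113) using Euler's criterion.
(33/113) = 33^{56} mod 113 = -1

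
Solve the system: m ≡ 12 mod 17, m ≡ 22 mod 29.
M = 17 × 29 = 493. M₁ = 29, y₁ ≡ 10 mod 17. M₂ = 17, y₂ ≡ 12 mod 29. m = 12×29×10 + 22×17×12 ≡ 80 mod 493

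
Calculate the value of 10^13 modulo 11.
Using Fermat: 10^{10} ≡ 1 mod 11. 13 ≡ 3 mod 10. So 10^{13} ≡ 10^{3} ≡ 10 mod 11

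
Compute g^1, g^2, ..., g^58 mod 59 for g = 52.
52^1, 52^2, ..., 52^{58} mod 59: [52, 49, 11, 41, 8, 3, 38, 29, 33, 5, 24, 9, 55, 28, 40, 15, 13, 27, 47, 25, 2, 45, 39, 22, 23, 16, 6, 17, 58, 7, 10, 48, 18, 51, 56, 21, 30, 26, 54, 35, 50, 4, 31, 19, 44, 46, 32, 12, 34, 57, 14, 20, 37, 36, 43, 53, 42, 1]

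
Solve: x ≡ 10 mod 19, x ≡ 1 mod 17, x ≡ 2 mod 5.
M = 19 × 17 × 5 = 1615. M₁ = 85, y₁ ≡ 17 mod 19. M₂ = 95, y₂ ≡ 12 mod 17. M₃ = 323, y₃ ≡ 2 mod 5. x = 10×85×17 + 1×95×12 + 2×323×2 ≡ 732 mod 1615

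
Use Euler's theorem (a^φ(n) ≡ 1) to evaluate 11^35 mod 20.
By Euler: 11^{8} ≡ 1 (mod 20) since gcd(11, 20) = 1. 35 = 4×8 + 3. So 11^{35} ≡ 11^{3} ≡ 11 (mod 20)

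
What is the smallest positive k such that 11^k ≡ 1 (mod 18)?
Powers of 11 mod 18: 11^1≡11, 11^2≡13, 11^3≡17, 11^4≡7, 11^5≡5, 11^6≡1. Order = 6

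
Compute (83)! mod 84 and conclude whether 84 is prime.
(83)! mod 84 = 0. Since 0 ≢ -1 mod 84, 84 is not prime.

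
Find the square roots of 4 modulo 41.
The square roots of 4 mod 41 are 2 and 39. Verify: 2² = 4 ≡ 4 mod 41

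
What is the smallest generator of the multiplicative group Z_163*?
g = 2. For each prime q|162: 2^{81}≡162, 2^{54}≡104, none ≡ 1, so ord_163(2) = 162 and 2 is a primitive root.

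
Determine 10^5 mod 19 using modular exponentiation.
By repeated squaring mod 19: 10^{1}≡10, 10^{2}≡5, 10^{4}≡6. Then 10^{5} = 10^{4+1} ≡ 6 × 10 ≡ 3 mod 19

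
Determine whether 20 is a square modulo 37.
By Euler's criterion: 20^{18} ≡ 36 mod 37. Since this equals -1 (≡ 36), 20 is not a QR.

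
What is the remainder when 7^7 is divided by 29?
By repeated squaring (mod 29): 7^{1}≡7, 7^{2}≡20, 7^{4}≡23. Then 7^{7} = 7^{4+2+1} ≡ 23 × 20 × 7 ≡ 1 (mod 29)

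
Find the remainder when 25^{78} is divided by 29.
By Fermat: 25^{28} ≡ 1 (mod 29). 78 = 2×28 + 22. So 25^{78} ≡ 25^{22} ≡ 25 (mod 29)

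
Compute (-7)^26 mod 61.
By repeated squaring (mod 61): (-7)^{1}≡54, (-7)^{2}≡49, (-7)^{4}≡22, (-7)^{8}≡57, (-7)^{16}≡16. Then (-7)^{26} = (-7)^{16+8+2} ≡ 16 × 57 × 49 ≡ 36 (mod 61)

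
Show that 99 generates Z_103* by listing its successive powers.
99^1, 99^2, ..., 99^{102} mod 103: [99, 16, 39, 50, 6, 79, 96, 28, 94, 36, 62, 61, 65, 49, 10, 63, 57, 81, 88, 60, 69, 33, 74, 13, 51, 2, 95, 32, 78, 100, 12, 55, 89, 56, 85, 72, 21, 19, 27, 98, 20, 23, 11, 59, 73, 17, 35, 66, 45, 26, 102, 4, 87, 64, 53, 97, 24, 7, 75, 9, 67, 41, 42, 38, 54, 93, 40, 46, 22, 15, 43, 34, 70, 29, 90, 52, 101, 8, 71, 25, 3, 91, 48, 14, 47, 18, 31, 82, 84, 76, 5, 83, 80, 92, 44, 30, 86, 68, 37, 58, 77, 1]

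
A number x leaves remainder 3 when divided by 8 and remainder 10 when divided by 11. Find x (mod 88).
M = 8 × 11 = 88. M₁ = 11, y₁ ≡ 3 (mod 8). M₂ = 8, y₂ ≡ 7 (mod 11). x = 3×11×3 + 10×8×7 ≡ 43 (mod 88)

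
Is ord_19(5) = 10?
Powers of 5 mod 19: 5^1≡5, 5^2≡6, 5^3≡11, 5^4≡17, 5^5≡9, 5^6≡7, 5^7≡16, 5^8≡4, 5^9≡1. Already 5^9≡1, so the order is 9 < 10. No, the actual order is 9.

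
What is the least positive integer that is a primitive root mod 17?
g = 3. Powers: [3, 9, 10, 13, 5, 15, 11, ...] generates all 16 non-zero residues.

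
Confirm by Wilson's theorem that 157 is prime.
(156)! mod 157 = 156. Since this equals -1 (mod 157), Wilson confirms 157 is prime.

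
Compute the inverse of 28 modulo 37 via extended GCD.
Extended GCD: 28(4) + 37(-3) = 1. So 28^(-1) ≡ 4 (mod 37). Verify: 28 × 4 = 112 ≡ 1 (mod 37)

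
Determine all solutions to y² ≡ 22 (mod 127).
The square roots of 22 mod 127 are 99 and 28. Verify: 99² = 9801 ≡ 22 (mod 127)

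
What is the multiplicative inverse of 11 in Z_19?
Since 19 is prime, by Fermat 11^(-1) ≡ 11^{17} ≡ 7 (mod 19). Verify: 11 × 7 = 77 ≡ 1 (mod 19)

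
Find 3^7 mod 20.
By repeated squaring mod 20: 3^{1}≡3, 3^{2}≡9, 3^{4}≡1. Then 3^{7} = 3^{4+2+1} ≡ 1 × 9 × 3 ≡ 7 mod 20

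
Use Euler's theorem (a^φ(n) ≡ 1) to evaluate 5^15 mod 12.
By Euler: 5^{4} ≡ 1 (mod 12) since gcd(5, 12) = 1. 15 = 3×4 + 3. So 5^{15} ≡ 5^{3} ≡ 5 (mod 12)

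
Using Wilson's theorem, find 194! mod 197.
(196)! = (194)! × (195) × (196) ≡ -1 (mod 197). So (194)! ≡ -1 × [(196)(195)]^(-1) ≡ 98 (mod 197)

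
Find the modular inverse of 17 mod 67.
Since 67 is prime, by Fermat 17^(-1) ≡ 17^{65} ≡ 4 mod 67. Verify: 17 × 4 = 68 ≡ 1 mod 67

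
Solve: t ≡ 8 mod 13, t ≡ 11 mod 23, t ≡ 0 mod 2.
M = 13 × 23 × 2 = 598. M₁ = 46, y₁ ≡ 2 mod 13. M₂ = 26, y₂ ≡ 8 mod 23. M₃ = 299, y₃ ≡ 1 mod 2. t = 8×46×2 + 11×26×8 + 0×299×1 ≡ 34 mod 598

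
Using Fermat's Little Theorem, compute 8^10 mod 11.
By Fermat's Little Theorem, 8^{10} ≡ 1 mod 11 since 11 is prime and gcd(8, 11) = 1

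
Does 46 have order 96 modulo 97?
46^{32} ≡ 1 mod 97 and 32 < 96, so ord_97(46) = 32 ≠ 96 and 46 is not a primitive root.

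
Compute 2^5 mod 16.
By repeated squaring mod 16: 2^{1}≡2, 2^{2}≡4, 2^{4}≡0. Then 2^{5} = 2^{4+1} ≡ 0 × 2 ≡ 0 mod 16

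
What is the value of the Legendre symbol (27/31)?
(27/31) = 27^{15} mod 31 = -1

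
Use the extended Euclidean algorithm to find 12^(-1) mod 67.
Extended GCD: 12(28) + 67(-5) = 1. So 12^(-1) ≡ 28 (mod 67). Verify: 12 × 28 = 336 ≡ 1 (mod 67)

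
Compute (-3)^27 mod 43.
By repeated squaring (mod 43): (-3)^{1}≡40, (-3)^{2}≡9, (-3)^{4}≡38, (-3)^{8}≡25, (-3)^{16}≡23. Then (-3)^{27} = (-3)^{16+8+2+1} ≡ 23 × 25 × 9 × 40 ≡ 41 (mod 43)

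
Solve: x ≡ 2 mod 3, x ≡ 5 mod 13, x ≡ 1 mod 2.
M = 3 × 13 × 2 = 78. M₁ = 26, y₁ ≡ 2 mod 3. M₂ = 6, y₂ ≡ 11 mod 13. M₃ = 39, y₃ ≡ 1 mod 2. x = 2×26×2 + 5×6×11 + 1×39×1 ≡ 5 mod 78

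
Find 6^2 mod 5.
6^{2} = 36 ≡ 1 mod 5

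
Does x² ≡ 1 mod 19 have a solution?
By Euler's criterion: 1^{9} ≡ 1 mod 19. Since this equals 1, 1 is a QR.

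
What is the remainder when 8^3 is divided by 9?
8^{3} = 512 ≡ 8 (mod 9)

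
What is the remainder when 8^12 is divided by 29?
By repeated squaring mod 29: 8^{1}≡8, 8^{2}≡6, 8^{4}≡7, 8^{8}≡20. Then 8^{12} = 8^{8+4} ≡ 20 × 7 ≡ 24 mod 29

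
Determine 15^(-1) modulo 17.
Since 17 is prime, by Fermat 15^(-1) ≡ 15^{15} ≡ 8 mod 17. Verify: 15 × 8 = 120 ≡ 1 mod 17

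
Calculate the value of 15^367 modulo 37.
Using Fermat: 15^{36} ≡ 1 (mod 37). 367 ≡ 7 (mod 36). So 15^{367} ≡ 15^{7} ≡ 35 (mod 37)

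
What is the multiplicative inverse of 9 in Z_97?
Since 97 is prime, by Fermat 9^(-1) ≡ 9^{95} ≡ 54 (mod 97). Verify: 9 × 54 = 486 ≡ 1 (mod 97)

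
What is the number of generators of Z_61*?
Number of primitive roots mod 61 = φ(p-1) = φ(60) = 16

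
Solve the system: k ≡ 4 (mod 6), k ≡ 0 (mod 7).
M = 6 × 7 = 42. M₁ = 7, y₁ ≡ 1 (mod 6). M₂ = 6, y₂ ≡ 6 (mod 7). k = 4×7×1 + 0×6×6 ≡ 28 (mod 42)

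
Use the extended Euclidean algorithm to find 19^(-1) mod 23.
Extended GCD: 19(-6) + 23(5) = 1. So 19^(-1) ≡ -6 ≡ 17 mod 23. Verify: 19 × 17 = 323 ≡ 1 mod 23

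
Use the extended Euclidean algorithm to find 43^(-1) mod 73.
Extended GCD: 43(17) + 73(-10) = 1. So 43^(-1) ≡ 17 mod 73. Verify: 43 × 17 = 731 ≡ 1 mod 73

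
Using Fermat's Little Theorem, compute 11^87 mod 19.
By Fermat: 11^{18} ≡ 1 mod 19. 87 = 4×18 + 15. So 11^{87} ≡ 11^{15} ≡ 1 mod 19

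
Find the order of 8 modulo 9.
Powers of 8 mod 9: 8^1≡8, 8^2≡1. Order = 2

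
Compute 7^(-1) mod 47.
Since 47 is prime, by Fermat 7^(-1) ≡ 7^{45} ≡ 27 mod 47. Verify: 7 × 27 = 189 ≡ 1 mod 47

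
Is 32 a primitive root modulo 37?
ord_37(32) divides 36. For each prime q|36: 32^{18}≡36, 32^{12}≡10, none ≡ 1. So 32 has order 36 and is a primitive root mod 37.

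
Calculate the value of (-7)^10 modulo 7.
By repeated squaring mod 7: (-7)^{1}≡0, (-7)^{2}≡0, (-7)^{4}≡0, (-7)^{8}≡0. Then (-7)^{10} = (-7)^{8+2} ≡ 0 × 0 ≡ 0 mod 7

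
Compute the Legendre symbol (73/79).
(73/79) = 73^{39} mod 79 = 1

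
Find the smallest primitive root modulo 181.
g = 2. For each prime q|180: 2^{90}≡180, 2^{60}≡48, 2^{36}≡59, none ≡ 1, so ord_181(2) = 180 and 2 is a primitive root.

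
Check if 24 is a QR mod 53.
By Euler's criterion: 24^{26} ≡ 1 mod 53. Since this equals 1, 24 is a QR.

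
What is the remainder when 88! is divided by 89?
By Wilson's theorem, (88)! ≡ -1 ≡ 88 (mod 89)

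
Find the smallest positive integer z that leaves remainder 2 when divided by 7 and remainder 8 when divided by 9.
M = 7 × 9 = 63. M₁ = 9, y₁ ≡ 4 mod 7. M₂ = 7, y₂ ≡ 4 mod 9. z = 2×9×4 + 8×7×4 ≡ 44 mod 63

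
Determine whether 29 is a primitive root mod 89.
ord_89(29) divides 88. For each prime q|88: 29^{44}≡88, 29^{8}≡4, none ≡ 1. So 29 has order 88 and is a primitive root mod 89.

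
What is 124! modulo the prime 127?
(126)! = (124)! × (125) × (126) ≡ -1 mod 127. So (124)! ≡ -1 × [(126)(125)]^(-1) ≡ 63 mod 127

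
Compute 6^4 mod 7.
6^{4} = 1296 ≡ 1 mod 7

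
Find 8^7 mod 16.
By repeated squaring mod 16: 8^{1}≡8, 8^{2}≡0, 8^{4}≡0. Then 8^{7} = 8^{4+2+1} ≡ 0 × 0 × 8 ≡ 0 mod 16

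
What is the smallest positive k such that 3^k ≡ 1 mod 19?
Powers of 3 mod 19: 3^1≡3, 3^2≡9, 3^3≡8, 3^4≡5, 3^5≡15, 3^6≡7, 3^7≡2, 3^8≡6, 3^9≡18, 3^10≡16, 3^11≡10, 3^12≡11, 3^13≡14, 3^14≡4, 3^15≡12, 3^16≡17, 3^17≡13, 3^18≡1. ord_19(3) = 18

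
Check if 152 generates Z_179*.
ord_179(152) divides 178. For each prime q|178: 152^{89}≡178, 152^{2}≡13, none ≡ 1. So 152 has order 178 and is a primitive root mod 179.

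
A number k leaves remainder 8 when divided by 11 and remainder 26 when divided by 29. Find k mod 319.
M = 11 × 29 = 319. M₁ = 29, y₁ ≡ 8 mod 11. M₂ = 11, y₂ ≡ 8 mod 29. k = 8×29×8 + 26×11×8 ≡ 316 mod 319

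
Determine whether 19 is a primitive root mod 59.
19^{29} ≡ 1 (mod 59) and 29 < 58, so ord_59(19) = 29 ≠ 58 and 19 is not a primitive root.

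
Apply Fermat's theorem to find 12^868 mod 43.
By Fermat: 12^{42} ≡ 1 mod 43. 868 ≡ 28 mod 42. So 12^{868} ≡ 12^{28} ≡ 6 mod 43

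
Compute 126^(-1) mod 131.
Since 131 is prime, by Fermat 126^(-1) ≡ 126^{129} ≡ 26 mod 131. Verify: 126 × 26 = 3276 ≡ 1 mod 131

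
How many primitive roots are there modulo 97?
Number of primitive roots mod 97 = φ(p-1) = φ(96) = 32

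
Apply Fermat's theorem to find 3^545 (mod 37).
By Fermat: 3^{36} ≡ 1 (mod 37). 545 ≡ 5 (mod 36). So 3^{545} ≡ 3^{5} ≡ 21 (mod 37)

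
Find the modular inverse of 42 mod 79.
Since 79 is prime, by Fermat 42^(-1) ≡ 42^{77} ≡ 32 (mod 79). Verify: 42 × 32 = 1344 ≡ 1 (mod 79)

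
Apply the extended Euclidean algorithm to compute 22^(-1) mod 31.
Extended GCD: 22(-7) + 31(5) = 1. So 22^(-1) ≡ -7 ≡ 24 (mod 31). Verify: 22 × 24 = 528 ≡ 1 (mod 31)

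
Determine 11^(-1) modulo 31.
Since 31 is prime, by Fermat 11^(-1) ≡ 11^{29} ≡ 17 (mod 31). Verify: 11 × 17 = 187 ≡ 1 (mod 31)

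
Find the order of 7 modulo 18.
Powers of 7 mod 18: 7^1≡7, 7^2≡13, 7^3≡1. Order = 3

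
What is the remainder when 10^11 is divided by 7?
Using Fermat: 10^{6} ≡ 1 mod 7. 11 ≡ 5 mod 6. So 10^{11} ≡ 10^{5} ≡ 5 mod 7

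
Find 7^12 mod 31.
By repeated squaring mod 31: 7^{1}≡7, 7^{2}≡18, 7^{4}≡14, 7^{8}≡10. Then 7^{12} = 7^{8+4} ≡ 10 × 14 ≡ 16 mod 31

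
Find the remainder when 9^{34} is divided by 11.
By Fermat: 9^{10} ≡ 1 mod 11. 34 = 3×10 + 4. So 9^{34} ≡ 9^{4} ≡ 5 mod 11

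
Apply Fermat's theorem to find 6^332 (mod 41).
By Fermat: 6^{40} ≡ 1 (mod 41). 332 ≡ 12 (mod 40). So 6^{332} ≡ 6^{12} ≡ 4 (mod 41)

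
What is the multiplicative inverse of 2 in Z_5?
Since 5 is prime, by Fermat 2^(-1) ≡ 2^{3} ≡ 3 mod 5. Verify: 2 × 3 = 6 ≡ 1 mod 5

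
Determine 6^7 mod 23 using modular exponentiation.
By repeated squaring (mod 23): 6^{1}≡6, 6^{2}≡13, 6^{4}≡8. Then 6^{7} = 6^{4+2+1} ≡ 8 × 13 × 6 ≡ 3 (mod 23)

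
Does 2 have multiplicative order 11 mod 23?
Powers of 2 mod 23: 2^1≡2, 2^2≡4, 2^3≡8, 2^4≡16, 2^5≡9, 2^6≡18, 2^7≡13, 2^8≡3, 2^9≡6, 2^10≡12, 2^11≡1. First k with 2^k≡1 is k=11. Yes, ord_23(2) = 11.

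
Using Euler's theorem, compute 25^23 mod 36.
By Euler: 25^{12} ≡ 1 (mod 36) since gcd(25, 36) = 1. 23 = 1×12 + 11. So 25^{23} ≡ 25^{11} ≡ 13 (mod 36)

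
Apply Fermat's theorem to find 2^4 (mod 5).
By Fermat's Little Theorem, 2^{4} ≡ 1 (mod 5) since 5 is prime and gcd(2, 5) = 1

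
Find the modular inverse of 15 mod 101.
Since 101 is prime, by Fermat 15^(-1) ≡ 15^{99} ≡ 27 (mod 101). Verify: 15 × 27 = 405 ≡ 1 (mod 101)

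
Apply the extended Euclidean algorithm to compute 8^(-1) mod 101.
Extended GCD: 8(38) + 101(-3) = 1. So 8^(-1) ≡ 38 mod 101. Verify: 8 × 38 = 304 ≡ 1 mod 101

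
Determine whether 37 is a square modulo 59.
By Euler's criterion: 37^{29} ≡ 58 (mod 59). Since this equals -1 (≡ 58), 37 is not a QR.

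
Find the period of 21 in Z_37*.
Powers of 21 mod 37: 21^1≡21, 21^2≡34, 21^3≡11, 21^4≡9, 21^5≡4, 21^6≡10, 21^7≡25, 21^8≡7, 21^9≡36, 21^10≡16, 21^11≡3, 21^12≡26, 21^13≡28, 21^14≡33, 21^15≡27, 21^16≡12, 21^17≡30, 21^18≡1. Order = 18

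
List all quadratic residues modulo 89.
Quadratic residues modulo 89: {1, 2, 4, 5, 8, 9, 10, 11, 16, 17, 18, 20, 21, 22, 25, 32, 34, 36, 39, 40, 42, 44, 45, 47, 49, 50, 53, 55, 57, 64, 67, 68, 69, 71, 72, 73, 78, 79, 80, 81, 84, 85, 87, 88}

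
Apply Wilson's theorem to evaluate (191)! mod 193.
(192)! = (191)! × (192) ≡ -1 mod 193. So (191)! ≡ -1 × (192)^(-1) ≡ (-1)×(-1) = 1 mod 193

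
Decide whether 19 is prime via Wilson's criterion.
(18)! mod 19 = 18. Since 18 ≡ -1 (mod 19), 19 is prime.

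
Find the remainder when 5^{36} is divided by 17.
By Fermat: 5^{16} ≡ 1 mod 17. 36 = 2×16 + 4. So 5^{36} ≡ 5^{4} ≡ 13 mod 17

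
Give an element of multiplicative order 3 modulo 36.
13 has order 3 mod 36 since 13^{3} ≡ 1 mod 36 and no smaller power works.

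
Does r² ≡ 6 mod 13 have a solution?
By Euler's criterion: 6^{6} ≡ 12 mod 13. Since this equals -1 (≡ 12), 6 is not a QR.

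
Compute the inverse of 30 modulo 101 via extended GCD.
Extended GCD: 30(-37) + 101(11) = 1. So 30^(-1) ≡ -37 ≡ 64 mod 101. Verify: 30 × 64 = 1920 ≡ 1 mod 101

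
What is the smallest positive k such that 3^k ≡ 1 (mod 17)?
Powers of 3 mod 17: 3^1≡3, 3^2≡9, 3^3≡10, 3^4≡13, 3^5≡5, 3^6≡15, 3^7≡11, 3^8≡16, 3^9≡14, 3^10≡8, 3^11≡7, 3^12≡4, 3^13≡12, 3^14≡2, 3^15≡6, 3^16≡1. ord_17(3) = 16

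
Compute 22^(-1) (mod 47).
Since 47 is prime, by Fermat 22^(-1) ≡ 22^{45} ≡ 15 (mod 47). Verify: 22 × 15 = 330 ≡ 1 (mod 47)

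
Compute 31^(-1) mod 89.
Since 89 is prime, by Fermat 31^(-1) ≡ 31^{87} ≡ 23 mod 89. Verify: 31 × 23 = 713 ≡ 1 mod 89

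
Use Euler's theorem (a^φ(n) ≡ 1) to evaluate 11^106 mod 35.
By Euler: 11^{24} ≡ 1 mod 35 since gcd(11, 35) = 1. 106 = 4×24 + 10. So 11^{106} ≡ 11^{10} ≡ 11 mod 35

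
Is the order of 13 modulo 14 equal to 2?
Powers of 13 mod 14: 13^1≡13, 13^2≡1. First k with 13^k≡1 is k=2. Yes, ord_14(13) = 2.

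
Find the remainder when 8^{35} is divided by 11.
By Fermat: 8^{10} ≡ 1 mod 11. 35 = 3×10 + 5. So 8^{35} ≡ 8^{5} ≡ 10 mod 11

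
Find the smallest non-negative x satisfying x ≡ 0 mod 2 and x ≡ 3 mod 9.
M = 2 × 9 = 18. M₁ = 9, y₁ ≡ 1 mod 2. M₂ = 2, y₂ ≡ 5 mod 9. x = 0×9×1 + 3×2×5 ≡ 12 mod 18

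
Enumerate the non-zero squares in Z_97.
Quadratic residues modulo 97: {1, 2, 3, 4, 6, 8, 9, 11, 12, 16, 18, 22, 24, 25, 27, 31, 32, 33, 35, 36, 43, 44, 47, 48, 49, 50, 53, 54, 61, 62, 64, 65, 66, 70, 72, 73, 75, 79, 81, 85, 86, 88, 89, 91, 93, 94, 95, 96}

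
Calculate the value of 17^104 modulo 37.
Using Fermat: 17^{36} ≡ 1 (mod 37). 104 ≡ 32 (mod 36). So 17^{104} ≡ 17^{32} ≡ 34 (mod 37)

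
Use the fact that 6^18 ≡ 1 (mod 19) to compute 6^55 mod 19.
By Fermat: 6^{18} ≡ 1 (mod 19). 55 = 3×18 + 1. So 6^{55} ≡ 6^{1} ≡ 6 (mod 19)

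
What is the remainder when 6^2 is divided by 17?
6^{2} = 36 ≡ 2 (mod 17)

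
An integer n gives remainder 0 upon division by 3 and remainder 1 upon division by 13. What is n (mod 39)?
M = 3 × 13 = 39. M₁ = 13, y₁ ≡ 1 (mod 3). M₂ = 3, y₂ ≡ 9 (mod 13). n = 0×13×1 + 1×3×9 ≡ 27 (mod 39)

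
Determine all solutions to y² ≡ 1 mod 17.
The square roots of 1 mod 17 are 1 and 16. Verify: 1² = 1 ≡ 1 mod 17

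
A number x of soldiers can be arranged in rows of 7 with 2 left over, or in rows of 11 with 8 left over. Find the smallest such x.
M = 7 × 11 = 77. M₁ = 11, y₁ ≡ 2 (mod 7). M₂ = 7, y₂ ≡ 8 (mod 11). x = 2×11×2 + 8×7×8 ≡ 30 (mod 77)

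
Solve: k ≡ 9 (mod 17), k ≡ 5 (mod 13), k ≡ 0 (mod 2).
M = 17 × 13 × 2 = 442. M₁ = 26, y₁ ≡ 2 (mod 17). M₂ = 34, y₂ ≡ 5 (mod 13). M₃ = 221, y₃ ≡ 1 (mod 2). k = 9×26×2 + 5×34×5 + 0×221×1 ≡ 434 (mod 442)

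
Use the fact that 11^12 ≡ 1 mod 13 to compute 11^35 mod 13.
By Fermat: 11^{12} ≡ 1 mod 13. 35 = 2×12 + 11. So 11^{35} ≡ 11^{11} ≡ 6 mod 13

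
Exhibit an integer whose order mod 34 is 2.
33 has order 2 mod 34 since 33^{2} ≡ 1 mod 34 and no smaller power works.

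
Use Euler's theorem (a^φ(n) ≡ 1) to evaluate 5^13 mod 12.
By Euler: 5^{4} ≡ 1 mod 12 since gcd(5, 12) = 1. 13 = 3×4 + 1. So 5^{13} ≡ 5^{1} ≡ 5 mod 12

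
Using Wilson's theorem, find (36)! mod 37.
By Wilson's theorem, (36)! ≡ -1 ≡ 36 (mod 37)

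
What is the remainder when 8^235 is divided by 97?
Using Fermat: 8^{96} ≡ 1 (mod 97). 235 ≡ 43 (mod 96). So 8^{235} ≡ 8^{43} ≡ 70 (mod 97)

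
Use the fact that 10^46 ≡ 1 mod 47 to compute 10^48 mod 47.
By Fermat: 10^{46} ≡ 1 mod 47. So 10^{48} = 10^{46} · 10^{2} ≡ 10^{2} ≡ 6 mod 47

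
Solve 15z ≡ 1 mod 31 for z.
Since 31 is prime, by Fermat 15^(-1) ≡ 15^{29} ≡ 29 mod 31. Verify: 15 × 29 = 435 ≡ 1 mod 31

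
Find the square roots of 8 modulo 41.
The square roots of 8 mod 41 are 34 and 7. Verify: 34² = 1156 ≡ 8 (mod 41)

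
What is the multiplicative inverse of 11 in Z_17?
Since 17 is prime, by Fermat 11^(-1) ≡ 11^{15} ≡ 14 mod 17. Verify: 11 × 14 = 154 ≡ 1 mod 17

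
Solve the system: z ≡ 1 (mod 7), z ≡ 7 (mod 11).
M = 7 × 11 = 77. M₁ = 11, y₁ ≡ 2 (mod 7). M₂ = 7, y₂ ≡ 8 (mod 11). z = 1×11×2 + 7×7×8 ≡ 29 (mod 77)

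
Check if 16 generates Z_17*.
16^{2} ≡ 1 mod 17 and 2 < 16, so ord_17(16) = 2 ≠ 16 and 16 is not a primitive root.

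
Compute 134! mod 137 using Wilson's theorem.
(136)! = (134)! × (135) × (136) ≡ -1 mod 137. So (134)! ≡ -1 × [(136)(135)]^(-1) ≡ 68 mod 137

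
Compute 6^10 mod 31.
By repeated squaring (mod 31): 6^{1}≡6, 6^{2}≡5, 6^{4}≡25, 6^{8}≡5. Then 6^{10} = 6^{8+2} ≡ 5 × 5 ≡ 25 (mod 31)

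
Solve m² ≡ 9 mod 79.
The square roots of 9 mod 79 are 76 and 3. Verify: 76² = 5776 ≡ 9 mod 79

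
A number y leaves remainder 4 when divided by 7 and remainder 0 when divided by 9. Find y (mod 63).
M = 7 × 9 = 63. M₁ = 9, y₁ ≡ 4 (mod 7). M₂ = 7, y₂ ≡ 4 (mod 9). y = 4×9×4 + 0×7×4 ≡ 18 (mod 63)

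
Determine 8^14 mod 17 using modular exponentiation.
By repeated squaring mod 17: 8^{1}≡8, 8^{2}≡13, 8^{4}≡16, 8^{8}≡1. Then 8^{14} = 8^{8+4+2} ≡ 1 × 16 × 13 ≡ 4 mod 17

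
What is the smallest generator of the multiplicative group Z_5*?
g = 2. For each prime q|4: 2^{2}≡4, none ≡ 1, so ord_5(2) = 4 and 2 is a primitive root.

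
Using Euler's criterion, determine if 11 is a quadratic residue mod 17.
By Euler's criterion: 11^{8} ≡ 16 (mod 17). Since this equals -1 (≡ 16), 11 is not a QR.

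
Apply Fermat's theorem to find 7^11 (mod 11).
By Fermat: 7^{10} ≡ 1 (mod 11). So 7^{11} = 7^{10} · 7^{1} ≡ 7^{1} ≡ 7 (mod 11)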